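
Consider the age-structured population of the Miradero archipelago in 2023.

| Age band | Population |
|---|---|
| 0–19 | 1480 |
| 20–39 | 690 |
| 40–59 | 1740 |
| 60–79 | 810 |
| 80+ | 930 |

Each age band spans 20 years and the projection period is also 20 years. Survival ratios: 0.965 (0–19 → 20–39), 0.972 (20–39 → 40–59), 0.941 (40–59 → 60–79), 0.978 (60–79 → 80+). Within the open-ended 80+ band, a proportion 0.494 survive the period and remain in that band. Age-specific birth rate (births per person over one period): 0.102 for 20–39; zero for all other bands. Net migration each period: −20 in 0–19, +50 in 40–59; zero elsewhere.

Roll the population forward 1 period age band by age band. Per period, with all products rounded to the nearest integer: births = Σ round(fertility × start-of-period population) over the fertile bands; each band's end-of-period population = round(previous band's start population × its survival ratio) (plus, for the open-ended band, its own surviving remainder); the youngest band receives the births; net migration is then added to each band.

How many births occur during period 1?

Numbering the groups 1..5 from youngest to oldest:
Period 1.
Births: 690 × 0.102 = 70
Group 2: 1480 × 0.965 = 1428
Group 3: 690 × 0.972 = 671
Group 4: 1740 × 0.941 = 1637
Group 5: 810 × 0.978 + 930 × 0.494 = 792 + 459 = 1251
Net migration: Group 1 − 20 → 50; Group 3 + 50 → 721
Giving 50 / 1428 / 721 / 1637 / 1251.

70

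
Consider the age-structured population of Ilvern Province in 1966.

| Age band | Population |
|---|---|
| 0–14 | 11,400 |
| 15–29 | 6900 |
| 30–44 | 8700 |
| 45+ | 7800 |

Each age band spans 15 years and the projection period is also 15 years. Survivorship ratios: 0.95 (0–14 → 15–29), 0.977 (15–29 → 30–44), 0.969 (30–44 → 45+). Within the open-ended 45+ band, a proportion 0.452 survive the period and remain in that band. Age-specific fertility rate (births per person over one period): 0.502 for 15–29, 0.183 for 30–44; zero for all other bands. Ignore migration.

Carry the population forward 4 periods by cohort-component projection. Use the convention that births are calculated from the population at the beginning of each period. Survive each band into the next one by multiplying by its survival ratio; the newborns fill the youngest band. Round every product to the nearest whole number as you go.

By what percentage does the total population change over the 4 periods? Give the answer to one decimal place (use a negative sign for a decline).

-25.3

Numbering the groups 1..4 from youngest to oldest:
Period 1:
Births: 6900 * 0.502 = 3464  |  8700 * 0.183 = 1592 → total 5056
Group 2: 11400 * 0.95 = 10830
Group 3: 6900 * 0.977 = 6741
Group 4: 8700 * 0.969 + 7800 * 0.452 = 8430 + 3526 = 11956
Population now: 0–14=5056, 15–29=10830, 30–44=6741, 45+=11956
Period 2:
Births: 10830 * 0.502 = 5437  |  6741 * 0.183 = 1234 → total 6671
Group 2: 5056 * 0.95 = 4803
Group 3: 10830 * 0.977 = 10581
Group 4: 6741 * 0.969 + 11956 * 0.452 = 6532 + 5404 = 11936
Population now: 0–14=6671, 15–29=4803, 30–44=10581, 45+=11936
Period 3:
Births: 4803 * 0.502 = 2411  |  10581 * 0.183 = 1936 → total 4347
Group 2: 6671 * 0.95 = 6337
Group 3: 4803 * 0.977 = 4693
Group 4: 10581 * 0.969 + 11936 * 0.452 = 10253 + 5395 = 15648
Population now: 0–14=4347, 15–29=6337, 30–44=4693, 45+=15648
Period 4:
Births: 6337 * 0.502 = 3181  |  4693 * 0.183 = 859 → total 4040
Group 2: 4347 * 0.95 = 4130
Group 3: 6337 * 0.977 = 6191
Group 4: 4693 * 0.969 + 15648 * 0.452 = 4548 + 7073 = 11621
Population now: 0–14=4040, 15–29=4130, 30–44=6191, 45+=11621
Total: 34800 → 25982; change = -8818; percentage change = -25.3%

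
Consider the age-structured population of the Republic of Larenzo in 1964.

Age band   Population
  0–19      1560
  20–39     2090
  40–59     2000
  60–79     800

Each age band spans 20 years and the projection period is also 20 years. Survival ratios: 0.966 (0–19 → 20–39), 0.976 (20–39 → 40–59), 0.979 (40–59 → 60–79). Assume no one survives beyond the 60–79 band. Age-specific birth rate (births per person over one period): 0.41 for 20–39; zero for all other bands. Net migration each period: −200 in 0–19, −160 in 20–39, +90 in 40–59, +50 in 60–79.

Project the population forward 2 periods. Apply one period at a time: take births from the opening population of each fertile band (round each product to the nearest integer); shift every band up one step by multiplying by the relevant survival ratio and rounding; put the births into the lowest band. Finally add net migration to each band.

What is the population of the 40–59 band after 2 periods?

Numbering the bands 1..4 from youngest to oldest:
[period 1]
Births: 2090 * 0.41 = 857
Band 2: 1560 * 0.966 = 1507
Band 3: 2090 * 0.976 = 2040
Band 4: 2000 * 0.979 = 1958
Net migration: Band 1 − 200 → 657; Band 2 − 160 → 1347; Band 3 + 90 → 2130; Band 4 + 50 → 2008
→ [657, 1347, 2130, 2008]
[period 2]
Births: 1347 * 0.41 = 552
Band 2: 657 * 0.966 = 635
Band 3: 1347 * 0.976 = 1315
Band 4: 2130 * 0.979 = 2085
Net migration: Band 1 − 200 → 352; Band 2 − 160 → 475; Band 3 + 90 → 1405; Band 4 + 50 → 2135
→ [352, 475, 1405, 2135]

1405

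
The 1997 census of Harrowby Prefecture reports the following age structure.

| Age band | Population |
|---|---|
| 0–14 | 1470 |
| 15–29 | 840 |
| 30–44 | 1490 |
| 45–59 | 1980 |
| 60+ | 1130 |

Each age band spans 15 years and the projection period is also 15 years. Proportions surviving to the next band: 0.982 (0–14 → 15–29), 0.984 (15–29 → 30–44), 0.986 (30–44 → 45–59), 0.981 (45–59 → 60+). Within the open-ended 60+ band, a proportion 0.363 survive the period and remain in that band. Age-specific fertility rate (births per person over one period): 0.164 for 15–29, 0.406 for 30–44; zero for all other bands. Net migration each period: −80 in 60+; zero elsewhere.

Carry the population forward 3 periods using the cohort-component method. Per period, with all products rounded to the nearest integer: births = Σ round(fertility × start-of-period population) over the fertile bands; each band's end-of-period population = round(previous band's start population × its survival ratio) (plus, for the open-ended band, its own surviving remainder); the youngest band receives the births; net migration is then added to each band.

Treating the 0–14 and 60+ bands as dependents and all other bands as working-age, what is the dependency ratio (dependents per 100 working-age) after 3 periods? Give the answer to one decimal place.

82.4

— Period 1 —
Births: 840 × 0.164 = 138, 1490 × 0.406 = 605 ⇒ total 743
15–29: 1470 × 0.982 = 1444
30–44: 840 × 0.984 = 827
45–59: 1490 × 0.986 = 1469
60+: 1980 × 0.981 + 1130 × 0.363 = 1942 + 410 = 2352
Net migration: 60+ − 80 → 2272
→ [743, 1444, 827, 1469, 2272]
— Period 2 —
Births: 1444 × 0.164 = 237, 827 × 0.406 = 336 ⇒ total 573
15–29: 743 × 0.982 = 730
30–44: 1444 × 0.984 = 1421
45–59: 827 × 0.986 = 815
60+: 1469 × 0.981 + 2272 × 0.363 = 1441 + 825 = 2266
Net migration: 60+ − 80 → 2186
→ [573, 730, 1421, 815, 2186]
— Period 3 —
Births: 730 × 0.164 = 120, 1421 × 0.406 = 577 ⇒ total 697
15–29: 573 × 0.982 = 563
30–44: 730 × 0.984 = 718
45–59: 1421 × 0.986 = 1401
60+: 815 × 0.981 + 2186 × 0.363 = 800 + 794 = 1594
Net migration: 60+ − 80 → 1514
→ [697, 563, 718, 1401, 1514]
Dependents (band 0–14 + band 60+) = 697 + 1514 = 2211; working-age = 2682; ratio = 2211/2682 × 100 = 82.4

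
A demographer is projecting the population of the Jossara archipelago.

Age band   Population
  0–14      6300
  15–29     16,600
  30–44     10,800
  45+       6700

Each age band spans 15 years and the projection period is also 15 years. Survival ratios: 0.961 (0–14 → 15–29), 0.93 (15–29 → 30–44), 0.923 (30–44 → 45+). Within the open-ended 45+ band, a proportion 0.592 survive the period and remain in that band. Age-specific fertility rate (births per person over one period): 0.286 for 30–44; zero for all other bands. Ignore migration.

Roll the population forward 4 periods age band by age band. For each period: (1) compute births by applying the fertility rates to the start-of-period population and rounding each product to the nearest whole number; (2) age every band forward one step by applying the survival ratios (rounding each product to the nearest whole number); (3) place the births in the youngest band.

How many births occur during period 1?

3089

[period 1]
Births: 10800 * 0.286 = 3089
15–29: 6300 * 0.961 = 6054
30–44: 16600 * 0.93 = 15438
45+: 10800 * 0.923 + 6700 * 0.592 = 9968 + 3966 = 13934
→ [3089, 6054, 15438, 13934]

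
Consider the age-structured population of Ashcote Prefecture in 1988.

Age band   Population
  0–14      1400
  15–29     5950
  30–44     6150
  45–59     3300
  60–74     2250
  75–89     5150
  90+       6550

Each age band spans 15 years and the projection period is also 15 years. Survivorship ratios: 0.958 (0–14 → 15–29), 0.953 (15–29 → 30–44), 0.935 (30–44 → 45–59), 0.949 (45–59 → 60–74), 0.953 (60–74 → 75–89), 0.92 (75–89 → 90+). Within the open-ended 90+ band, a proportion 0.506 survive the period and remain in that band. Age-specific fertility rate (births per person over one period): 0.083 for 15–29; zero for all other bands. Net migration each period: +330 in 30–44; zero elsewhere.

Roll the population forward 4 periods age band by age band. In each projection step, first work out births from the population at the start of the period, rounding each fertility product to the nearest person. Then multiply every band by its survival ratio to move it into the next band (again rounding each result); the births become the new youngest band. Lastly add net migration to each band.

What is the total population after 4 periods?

15429

After projecting period 1:
Births: 5950 × 0.083 = 494
15–29: 1400 × 0.958 = 1341
30–44: 5950 × 0.953 = 5670
45–59: 6150 × 0.935 = 5750
60–74: 3300 × 0.949 = 3132
75–89: 2250 × 0.953 = 2144
90+: 5150 × 0.92 + 6550 × 0.506 = 4738 + 3314 = 8052
Net migration: 30–44 + 330 → 6000
End of period: [494, 1341, 6000, 5750, 3132, 2144, 8052]
After projecting period 2:
Births: 1341 × 0.083 = 111
15–29: 494 × 0.958 = 473
30–44: 1341 × 0.953 = 1278
45–59: 6000 × 0.935 = 5610
60–74: 5750 × 0.949 = 5457
75–89: 3132 × 0.953 = 2985
90+: 2144 × 0.92 + 8052 × 0.506 = 1972 + 4074 = 6046
Net migration: 30–44 + 330 → 1608
End of period: [111, 473, 1608, 5610, 5457, 2985, 6046]
After projecting period 3:
Births: 473 × 0.083 = 39
15–29: 111 × 0.958 = 106
30–44: 473 × 0.953 = 451
45–59: 1608 × 0.935 = 1503
60–74: 5610 × 0.949 = 5324
75–89: 5457 × 0.953 = 5201
90+: 2985 × 0.92 + 6046 × 0.506 = 2746 + 3059 = 5805
Net migration: 30–44 + 330 → 781
End of period: [39, 106, 781, 1503, 5324, 5201, 5805]
After projecting period 4:
Births: 106 × 0.083 = 9
15–29: 39 × 0.958 = 37
30–44: 106 × 0.953 = 101
45–59: 781 × 0.935 = 730
60–74: 1503 × 0.949 = 1426
75–89: 5324 × 0.953 = 5074
90+: 5201 × 0.92 + 5805 × 0.506 = 4785 + 2937 = 7722
Net migration: 30–44 + 330 → 431
End of period: [9, 37, 431, 730, 1426, 5074, 7722]
Total after period 4: 9 + 37 + 431 + 730 + 1426 + 5074 + 7722 = 15429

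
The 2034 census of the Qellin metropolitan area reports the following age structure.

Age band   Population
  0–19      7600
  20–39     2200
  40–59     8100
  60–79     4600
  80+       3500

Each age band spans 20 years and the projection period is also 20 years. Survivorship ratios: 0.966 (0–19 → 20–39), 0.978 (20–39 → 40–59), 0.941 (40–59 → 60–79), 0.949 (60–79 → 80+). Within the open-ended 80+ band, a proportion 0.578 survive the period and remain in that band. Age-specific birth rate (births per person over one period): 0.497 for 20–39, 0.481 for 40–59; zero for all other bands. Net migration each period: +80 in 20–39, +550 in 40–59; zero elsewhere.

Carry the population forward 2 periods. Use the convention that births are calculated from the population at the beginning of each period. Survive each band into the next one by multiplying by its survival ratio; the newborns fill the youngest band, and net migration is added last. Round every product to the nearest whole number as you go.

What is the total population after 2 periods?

31165

— Period 1 —
Births: 2200 * 0.497 = 1093, 8100 * 0.481 = 3896 — total 4989
20–39: 7600 * 0.966 = 7342
40–59: 2200 * 0.978 = 2152
60–79: 8100 * 0.941 = 7622
80+: 4600 * 0.949 + 3500 * 0.578 = 4365 + 2023 = 6388
Net migration: 20–39 + 80 → 7422; 40–59 + 550 → 2702
End of period: [4989, 7422, 2702, 7622, 6388]
— Period 2 —
Births: 7422 * 0.497 = 3689, 2702 * 0.481 = 1300 — total 4989
20–39: 4989 * 0.966 = 4819
40–59: 7422 * 0.978 = 7259
60–79: 2702 * 0.941 = 2543
80+: 7622 * 0.949 + 6388 * 0.578 = 7233 + 3692 = 10925
Net migration: 20–39 + 80 → 4899; 40–59 + 550 → 7809
End of period: [4989, 4899, 7809, 2543, 10925]
Total after period 2: 4989 + 4899 + 7809 + 2543 + 10925 = 31165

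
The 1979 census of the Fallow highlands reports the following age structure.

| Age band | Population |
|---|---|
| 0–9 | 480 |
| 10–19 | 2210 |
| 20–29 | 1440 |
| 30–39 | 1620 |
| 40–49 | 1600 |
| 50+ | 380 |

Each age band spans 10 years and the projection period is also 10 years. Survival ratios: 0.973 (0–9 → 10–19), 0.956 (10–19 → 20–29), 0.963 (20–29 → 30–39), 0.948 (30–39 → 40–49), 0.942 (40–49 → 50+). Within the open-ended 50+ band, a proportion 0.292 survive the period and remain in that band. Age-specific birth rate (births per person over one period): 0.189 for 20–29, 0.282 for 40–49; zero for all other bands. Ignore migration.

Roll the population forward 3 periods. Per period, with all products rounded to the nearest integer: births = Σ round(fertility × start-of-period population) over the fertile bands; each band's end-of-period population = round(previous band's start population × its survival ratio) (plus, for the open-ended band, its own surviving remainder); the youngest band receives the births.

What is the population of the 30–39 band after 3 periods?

429

After projecting period 1:
Births: 1440 * 0.189 = 272, 1600 * 0.282 = 451 → total 723
10–19: 480 * 0.973 = 467
20–29: 2210 * 0.956 = 2113
30–39: 1440 * 0.963 = 1387
40–49: 1620 * 0.948 = 1536
50+: 1600 * 0.942 + 380 * 0.292 = 1507 + 111 = 1618
Population now: 0–9=723, 10–19=467, 20–29=2113, 30–39=1387, 40–49=1536, 50+=1618
After projecting period 2:
Births: 2113 * 0.189 = 399, 1536 * 0.282 = 433 → total 832
10–19: 723 * 0.973 = 703
20–29: 467 * 0.956 = 446
30–39: 2113 * 0.963 = 2035
40–49: 1387 * 0.948 = 1315
50+: 1536 * 0.942 + 1618 * 0.292 = 1447 + 472 = 1919
Population now: 0–9=832, 10–19=703, 20–29=446, 30–39=2035, 40–49=1315, 50+=1919
After projecting period 3:
Births: 446 * 0.189 = 84, 1315 * 0.282 = 371 → total 455
10–19: 832 * 0.973 = 810
20–29: 703 * 0.956 = 672
30–39: 446 * 0.963 = 429
40–49: 2035 * 0.948 = 1929
50+: 1315 * 0.942 + 1919 * 0.292 = 1239 + 560 = 1799
Population now: 0–9=455, 10–19=810, 20–29=672, 30–39=429, 40–49=1929, 50+=1799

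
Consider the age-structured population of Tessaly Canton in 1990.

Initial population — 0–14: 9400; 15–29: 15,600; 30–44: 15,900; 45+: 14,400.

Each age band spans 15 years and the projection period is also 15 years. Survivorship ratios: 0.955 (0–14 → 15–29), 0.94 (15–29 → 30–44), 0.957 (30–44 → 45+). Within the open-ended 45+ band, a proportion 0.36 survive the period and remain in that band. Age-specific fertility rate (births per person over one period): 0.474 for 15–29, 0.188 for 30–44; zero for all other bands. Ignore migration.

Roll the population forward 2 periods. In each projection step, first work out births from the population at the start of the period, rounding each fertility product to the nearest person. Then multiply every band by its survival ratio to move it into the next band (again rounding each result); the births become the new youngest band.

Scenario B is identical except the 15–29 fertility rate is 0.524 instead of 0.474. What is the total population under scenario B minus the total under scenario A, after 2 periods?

After projecting period 1:
Births: 15600 × 0.474 = 7394 ; 15900 × 0.188 = 2989 ⇒ total 10383
15–29: 9400 × 0.955 = 8977
30–44: 15600 × 0.94 = 14664
45+: 15900 × 0.957 + 14400 × 0.36 = 15216 + 5184 = 20400
Population now: 0–14=10383, 15–29=8977, 30–44=14664, 45+=20400
After projecting period 2:
Births: 8977 × 0.474 = 4255 ; 14664 × 0.188 = 2757 ⇒ total 7012
15–29: 10383 × 0.955 = 9916
30–44: 8977 × 0.94 = 8438
45+: 14664 × 0.957 + 20400 × 0.36 = 14033 + 7344 = 21377
Population now: 0–14=7012, 15–29=9916, 30–44=8438, 45+=21377
Scenario A total after 2 periods: 46743
Scenario B projection —
After projecting period 1:
Births: 15600 × 0.524 = 8174 ; 15900 × 0.188 = 2989 ⇒ total 11163
15–29: 9400 × 0.955 = 8977
30–44: 15600 × 0.94 = 14664
45+: 15900 × 0.957 + 14400 × 0.36 = 15216 + 5184 = 20400
Population now: 0–14=11163, 15–29=8977, 30–44=14664, 45+=20400
After projecting period 2:
Births: 8977 × 0.524 = 4704 ; 14664 × 0.188 = 2757 ⇒ total 7461
15–29: 11163 × 0.955 = 10661
30–44: 8977 × 0.94 = 8438
45+: 14664 × 0.957 + 20400 × 0.36 = 14033 + 7344 = 21377
Population now: 0–14=7461, 15–29=10661, 30–44=8438, 45+=21377
Scenario B total after 2 periods: 47937
Difference B − A = 47937 − 46743 = 1194

1194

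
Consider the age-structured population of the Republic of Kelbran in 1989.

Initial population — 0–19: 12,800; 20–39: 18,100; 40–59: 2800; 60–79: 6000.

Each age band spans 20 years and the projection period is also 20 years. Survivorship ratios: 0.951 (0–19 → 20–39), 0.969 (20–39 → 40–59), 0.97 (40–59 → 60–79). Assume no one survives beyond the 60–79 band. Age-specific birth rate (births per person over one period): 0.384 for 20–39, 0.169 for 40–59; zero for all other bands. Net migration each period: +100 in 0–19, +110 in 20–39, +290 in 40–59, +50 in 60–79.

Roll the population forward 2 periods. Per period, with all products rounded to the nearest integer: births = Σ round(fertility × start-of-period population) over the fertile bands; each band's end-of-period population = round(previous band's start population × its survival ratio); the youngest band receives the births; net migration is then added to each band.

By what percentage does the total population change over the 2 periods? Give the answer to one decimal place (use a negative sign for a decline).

12.4

Numbering the groups 1..4 from youngest to oldest:
After projecting period 1:
Births: 18100 × 0.384 = 6950  |  2800 × 0.169 = 473 → 7423
Group 2: 12800 × 0.951 = 12173
Group 3: 18100 × 0.969 = 17539
Group 4: 2800 × 0.97 = 2716
Net migration: Group 1 + 100 → 7523; Group 2 + 110 → 12283; Group 3 + 290 → 17829; Group 4 + 50 → 2766
Giving 7523 / 12283 / 17829 / 2766.
After projecting period 2:
Births: 12283 × 0.384 = 4717  |  17829 × 0.169 = 3013 → 7730
Group 2: 7523 × 0.951 = 7154
Group 3: 12283 × 0.969 = 11902
Group 4: 17829 × 0.97 = 17294
Net migration: Group 1 + 100 → 7830; Group 2 + 110 → 7264; Group 3 + 290 → 12192; Group 4 + 50 → 17344
Giving 7830 / 7264 / 12192 / 17344.
Total: 39700 → 44630; change = 4930; percentage change = 12.4%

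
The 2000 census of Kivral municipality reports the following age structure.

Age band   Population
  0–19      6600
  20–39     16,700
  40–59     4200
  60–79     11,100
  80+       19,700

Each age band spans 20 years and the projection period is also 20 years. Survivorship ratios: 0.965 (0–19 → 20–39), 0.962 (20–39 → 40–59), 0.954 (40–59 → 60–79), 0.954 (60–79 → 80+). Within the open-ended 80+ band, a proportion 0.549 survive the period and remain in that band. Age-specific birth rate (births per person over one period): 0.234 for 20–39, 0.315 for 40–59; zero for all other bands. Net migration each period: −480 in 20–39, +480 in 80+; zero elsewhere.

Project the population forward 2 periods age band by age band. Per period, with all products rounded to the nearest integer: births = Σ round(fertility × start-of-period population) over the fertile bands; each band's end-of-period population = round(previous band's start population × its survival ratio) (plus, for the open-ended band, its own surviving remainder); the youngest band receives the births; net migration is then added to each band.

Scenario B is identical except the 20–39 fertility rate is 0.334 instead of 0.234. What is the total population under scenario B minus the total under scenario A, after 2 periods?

(Bands numbered youngest = 1 to oldest = 5.)
— Period 1 —
Births: 16700 * 0.234 = 3908, 4200 * 0.315 = 1323 → 5231
Band 2: 6600 * 0.965 = 6369
Band 3: 16700 * 0.962 = 16065
Band 4: 4200 * 0.954 = 4007
Band 5: 11100 * 0.954 + 19700 * 0.549 = 10589 + 10815 = 21404
Net migration: Band 2 − 480 → 5889; Band 5 + 480 → 21884
→ [5231, 5889, 16065, 4007, 21884]
— Period 2 —
Births: 5889 * 0.234 = 1378, 16065 * 0.315 = 5060 → 6438
Band 2: 5231 * 0.965 = 5048
Band 3: 5889 * 0.962 = 5665
Band 4: 16065 * 0.954 = 15326
Band 5: 4007 * 0.954 + 21884 * 0.549 = 3823 + 12014 = 15837
Net migration: Band 2 − 480 → 4568; Band 5 + 480 → 16317
→ [6438, 4568, 5665, 15326, 16317]
Scenario A total after 2 periods: 48314
Scenario B projection —
— Period 1 —
Births: 16700 * 0.334 = 5578, 4200 * 0.315 = 1323 → 6901
Band 2: 6600 * 0.965 = 6369
Band 3: 16700 * 0.962 = 16065
Band 4: 4200 * 0.954 = 4007
Band 5: 11100 * 0.954 + 19700 * 0.549 = 10589 + 10815 = 21404
Net migration: Band 2 − 480 → 5889; Band 5 + 480 → 21884
→ [6901, 5889, 16065, 4007, 21884]
— Period 2 —
Births: 5889 * 0.334 = 1967, 16065 * 0.315 = 5060 → 7027
Band 2: 6901 * 0.965 = 6659
Band 3: 5889 * 0.962 = 5665
Band 4: 16065 * 0.954 = 15326
Band 5: 4007 * 0.954 + 21884 * 0.549 = 3823 + 12014 = 15837
Net migration: Band 2 − 480 → 6179; Band 5 + 480 → 16317
→ [7027, 6179, 5665, 15326, 16317]
Scenario B total after 2 periods: 50514
Difference B − A = 50514 − 48314 = 2200

2200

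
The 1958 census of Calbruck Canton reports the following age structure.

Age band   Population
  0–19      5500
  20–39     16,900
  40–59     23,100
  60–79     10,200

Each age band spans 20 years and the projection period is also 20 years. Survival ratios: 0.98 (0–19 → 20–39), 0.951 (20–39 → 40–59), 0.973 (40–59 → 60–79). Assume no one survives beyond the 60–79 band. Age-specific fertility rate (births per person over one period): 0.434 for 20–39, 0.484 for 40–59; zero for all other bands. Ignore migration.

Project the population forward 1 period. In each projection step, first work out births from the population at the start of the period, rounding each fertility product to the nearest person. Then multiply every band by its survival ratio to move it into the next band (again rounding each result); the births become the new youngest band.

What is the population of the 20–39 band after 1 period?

(Bands numbered youngest = 1 to oldest = 4.)
After projecting period 1:
Births: 16900 × 0.434 = 7335  |  23100 × 0.484 = 11180 → 18515
Band 2: 5500 × 0.98 = 5390
Band 3: 16900 × 0.951 = 16072
Band 4: 23100 × 0.973 = 22476
Population now: 0–19=18515, 20–39=5390, 40–59=16072, 60–79=22476

5390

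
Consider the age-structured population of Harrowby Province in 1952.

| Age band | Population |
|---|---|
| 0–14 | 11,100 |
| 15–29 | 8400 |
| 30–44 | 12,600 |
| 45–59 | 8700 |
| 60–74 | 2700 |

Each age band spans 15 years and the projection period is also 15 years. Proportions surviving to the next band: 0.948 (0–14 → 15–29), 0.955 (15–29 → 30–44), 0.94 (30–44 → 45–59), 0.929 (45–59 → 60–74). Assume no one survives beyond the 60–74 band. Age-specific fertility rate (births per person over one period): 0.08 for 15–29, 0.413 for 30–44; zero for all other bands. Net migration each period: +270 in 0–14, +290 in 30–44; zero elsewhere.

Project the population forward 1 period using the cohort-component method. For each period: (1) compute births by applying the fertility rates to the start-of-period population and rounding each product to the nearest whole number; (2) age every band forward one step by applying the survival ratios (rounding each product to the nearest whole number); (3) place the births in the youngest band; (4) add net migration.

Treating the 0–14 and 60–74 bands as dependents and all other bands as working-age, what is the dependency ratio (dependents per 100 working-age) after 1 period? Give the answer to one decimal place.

46.4

[period 1]
Births: 8400 * 0.08 = 672, 12600 * 0.413 = 5204 ⇒ total 5876
15–29: 11100 * 0.948 = 10523
30–44: 8400 * 0.955 = 8022
45–59: 12600 * 0.94 = 11844
60–74: 8700 * 0.929 = 8082
Net migration: 0–14 + 270 → 6146; 30–44 + 290 → 8312
→ [6146, 10523, 8312, 11844, 8082]
Dependents (band 0–14 + band 60–74) = 6146 + 8082 = 14228; working-age = 30679; ratio = 14228/30679 × 100 = 46.4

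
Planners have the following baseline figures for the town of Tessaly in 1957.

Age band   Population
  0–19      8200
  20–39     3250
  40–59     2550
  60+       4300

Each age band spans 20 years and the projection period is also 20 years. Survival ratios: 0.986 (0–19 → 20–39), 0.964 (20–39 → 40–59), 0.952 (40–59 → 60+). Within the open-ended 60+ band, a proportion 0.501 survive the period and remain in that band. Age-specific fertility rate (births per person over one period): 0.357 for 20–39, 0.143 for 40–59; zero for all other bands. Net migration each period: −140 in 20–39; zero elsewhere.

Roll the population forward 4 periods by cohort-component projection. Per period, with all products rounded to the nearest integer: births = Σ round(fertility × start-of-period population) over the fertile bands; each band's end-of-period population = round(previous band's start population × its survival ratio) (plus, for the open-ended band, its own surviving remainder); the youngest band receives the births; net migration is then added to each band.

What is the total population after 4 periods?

11930

Let group 1 be 0–19 through group 4 = 60+.
— Period 1 —
Births: 3250 × 0.357 = 1160 ; 2550 × 0.143 = 365 → 1525
Group 2: 8200 × 0.986 = 8085
Group 3: 3250 × 0.964 = 3133
Group 4: 2550 × 0.952 + 4300 × 0.501 = 2428 + 2154 = 4582
Net migration: Group 2 − 140 → 7945
Population now: 0–19=1525, 20–39=7945, 40–59=3133, 60+=4582
— Period 2 —
Births: 7945 × 0.357 = 2836 ; 3133 × 0.143 = 448 → 3284
Group 2: 1525 × 0.986 = 1504
Group 3: 7945 × 0.964 = 7659
Group 4: 3133 × 0.952 + 4582 × 0.501 = 2983 + 2296 = 5279
Net migration: Group 2 − 140 → 1364
Population now: 0–19=3284, 20–39=1364, 40–59=7659, 60+=5279
— Period 3 —
Births: 1364 × 0.357 = 487 ; 7659 × 0.143 = 1095 → 1582
Group 2: 3284 × 0.986 = 3238
Group 3: 1364 × 0.964 = 1315
Group 4: 7659 × 0.952 + 5279 × 0.501 = 7291 + 2645 = 9936
Net migration: Group 2 − 140 → 3098
Population now: 0–19=1582, 20–39=3098, 40–59=1315, 60+=9936
— Period 4 —
Births: 3098 × 0.357 = 1106 ; 1315 × 0.143 = 188 → 1294
Group 2: 1582 × 0.986 = 1560
Group 3: 3098 × 0.964 = 2986
Group 4: 1315 × 0.952 + 9936 × 0.501 = 1252 + 4978 = 6230
Net migration: Group 2 − 140 → 1420
Population now: 0–19=1294, 20–39=1420, 40–59=2986, 60+=6230
Total after period 4: 1294 + 1420 + 2986 + 6230 = 11930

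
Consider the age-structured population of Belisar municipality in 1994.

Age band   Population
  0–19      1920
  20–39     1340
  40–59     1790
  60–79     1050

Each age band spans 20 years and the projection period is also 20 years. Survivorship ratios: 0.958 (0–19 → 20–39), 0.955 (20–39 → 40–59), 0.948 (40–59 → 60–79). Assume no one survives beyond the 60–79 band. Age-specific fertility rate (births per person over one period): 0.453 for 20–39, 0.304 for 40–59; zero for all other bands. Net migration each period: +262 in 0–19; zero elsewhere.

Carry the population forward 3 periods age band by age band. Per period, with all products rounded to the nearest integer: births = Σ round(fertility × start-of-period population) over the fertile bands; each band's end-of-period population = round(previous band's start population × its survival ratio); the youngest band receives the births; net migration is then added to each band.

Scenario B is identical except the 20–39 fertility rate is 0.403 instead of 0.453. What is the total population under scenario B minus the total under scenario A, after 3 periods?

-244

— Period 1 —
Births: 1340 × 0.453 = 607  |  1790 × 0.304 = 544 → total 1151
20–39: 1920 × 0.958 = 1839
40–59: 1340 × 0.955 = 1280
60–79: 1790 × 0.948 = 1697
Net migration: 0–19 + 262 → 1413
Population now: 0–19=1413, 20–39=1839, 40–59=1280, 60–79=1697
— Period 2 —
Births: 1839 × 0.453 = 833  |  1280 × 0.304 = 389 → total 1222
20–39: 1413 × 0.958 = 1354
40–59: 1839 × 0.955 = 1756
60–79: 1280 × 0.948 = 1213
Net migration: 0–19 + 262 → 1484
Population now: 0–19=1484, 20–39=1354, 40–59=1756, 60–79=1213
— Period 3 —
Births: 1354 × 0.453 = 613  |  1756 × 0.304 = 534 → total 1147
20–39: 1484 × 0.958 = 1422
40–59: 1354 × 0.955 = 1293
60–79: 1756 × 0.948 = 1665
Net migration: 0–19 + 262 → 1409
Population now: 0–19=1409, 20–39=1422, 40–59=1293, 60–79=1665
Scenario A total after 3 periods: 5789
Scenario B projection —
— Period 1 —
Births: 1340 × 0.403 = 540  |  1790 × 0.304 = 544 → total 1084
20–39: 1920 × 0.958 = 1839
40–59: 1340 × 0.955 = 1280
60–79: 1790 × 0.948 = 1697
Net migration: 0–19 + 262 → 1346
Population now: 0–19=1346, 20–39=1839, 40–59=1280, 60–79=1697
— Period 2 —
Births: 1839 × 0.403 = 741  |  1280 × 0.304 = 389 → total 1130
20–39: 1346 × 0.958 = 1289
40–59: 1839 × 0.955 = 1756
60–79: 1280 × 0.948 = 1213
Net migration: 0–19 + 262 → 1392
Population now: 0–19=1392, 20–39=1289, 40–59=1756, 60–79=1213
— Period 3 —
Births: 1289 × 0.403 = 519  |  1756 × 0.304 = 534 → total 1053
20–39: 1392 × 0.958 = 1334
40–59: 1289 × 0.955 = 1231
60–79: 1756 × 0.948 = 1665
Net migration: 0–19 + 262 → 1315
Population now: 0–19=1315, 20–39=1334, 40–59=1231, 60–79=1665
Scenario B total after 3 periods: 5545
Difference B − A = 5545 − 5789 = -244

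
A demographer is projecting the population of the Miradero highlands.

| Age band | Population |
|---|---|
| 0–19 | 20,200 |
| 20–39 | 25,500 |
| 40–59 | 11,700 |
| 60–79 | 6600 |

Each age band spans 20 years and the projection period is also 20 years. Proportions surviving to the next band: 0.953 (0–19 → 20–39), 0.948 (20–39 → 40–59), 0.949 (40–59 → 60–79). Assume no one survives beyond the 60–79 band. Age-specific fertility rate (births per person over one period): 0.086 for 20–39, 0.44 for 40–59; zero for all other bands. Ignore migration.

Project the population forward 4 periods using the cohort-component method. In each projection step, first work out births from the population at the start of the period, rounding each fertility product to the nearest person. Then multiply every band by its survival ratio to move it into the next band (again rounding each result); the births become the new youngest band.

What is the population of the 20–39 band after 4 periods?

Let group 1 be 0–19 through group 4 = 60–79.
After projecting period 1:
Births: 25500 × 0.086 = 2193, 11700 × 0.44 = 5148 → total 7341
Group 2: 20200 × 0.953 = 19251
Group 3: 25500 × 0.948 = 24174
Group 4: 11700 × 0.949 = 11103
Population now: 0–19=7341, 20–39=19251, 40–59=24174, 60–79=11103
After projecting period 2:
Births: 19251 × 0.086 = 1656, 24174 × 0.44 = 10637 → total 12293
Group 2: 7341 × 0.953 = 6996
Group 3: 19251 × 0.948 = 18250
Group 4: 24174 × 0.949 = 22941
Population now: 0–19=12293, 20–39=6996, 40–59=18250, 60–79=22941
After projecting period 3:
Births: 6996 × 0.086 = 602, 18250 × 0.44 = 8030 → total 8632
Group 2: 12293 × 0.953 = 11715
Group 3: 6996 × 0.948 = 6632
Group 4: 18250 × 0.949 = 17319
Population now: 0–19=8632, 20–39=11715, 40–59=6632, 60–79=17319
After projecting period 4:
Births: 11715 × 0.086 = 1007, 6632 × 0.44 = 2918 → total 3925
Group 2: 8632 × 0.953 = 8226
Group 3: 11715 × 0.948 = 11106
Group 4: 6632 × 0.949 = 6294
Population now: 0–19=3925, 20–39=8226, 40–59=11106, 60–79=6294

8226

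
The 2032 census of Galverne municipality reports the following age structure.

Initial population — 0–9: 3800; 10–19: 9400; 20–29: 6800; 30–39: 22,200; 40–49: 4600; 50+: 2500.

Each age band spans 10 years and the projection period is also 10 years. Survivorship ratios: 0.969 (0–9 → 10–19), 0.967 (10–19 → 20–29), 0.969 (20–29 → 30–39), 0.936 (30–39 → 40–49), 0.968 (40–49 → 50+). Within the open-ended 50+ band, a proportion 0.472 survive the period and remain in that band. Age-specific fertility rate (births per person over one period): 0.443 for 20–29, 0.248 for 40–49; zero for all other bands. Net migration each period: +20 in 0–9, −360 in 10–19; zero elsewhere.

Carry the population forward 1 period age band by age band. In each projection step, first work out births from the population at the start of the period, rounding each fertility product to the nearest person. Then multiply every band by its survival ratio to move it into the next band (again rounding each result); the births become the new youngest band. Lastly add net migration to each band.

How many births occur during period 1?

4153

Call the groups 1 to 6, youngest first.
After projecting period 1:
Births: 6800 × 0.443 = 3012, 4600 × 0.248 = 1141 → total 4153
Group 2: 3800 × 0.969 = 3682
Group 3: 9400 × 0.967 = 9090
Group 4: 6800 × 0.969 = 6589
Group 5: 22200 × 0.936 = 20779
Group 6: 4600 × 0.968 + 2500 × 0.472 = 4453 + 1180 = 5633
Net migration: Group 1 + 20 → 4173; Group 2 − 360 → 3322
Giving 4173 / 3322 / 9090 / 6589 / 20779 / 5633.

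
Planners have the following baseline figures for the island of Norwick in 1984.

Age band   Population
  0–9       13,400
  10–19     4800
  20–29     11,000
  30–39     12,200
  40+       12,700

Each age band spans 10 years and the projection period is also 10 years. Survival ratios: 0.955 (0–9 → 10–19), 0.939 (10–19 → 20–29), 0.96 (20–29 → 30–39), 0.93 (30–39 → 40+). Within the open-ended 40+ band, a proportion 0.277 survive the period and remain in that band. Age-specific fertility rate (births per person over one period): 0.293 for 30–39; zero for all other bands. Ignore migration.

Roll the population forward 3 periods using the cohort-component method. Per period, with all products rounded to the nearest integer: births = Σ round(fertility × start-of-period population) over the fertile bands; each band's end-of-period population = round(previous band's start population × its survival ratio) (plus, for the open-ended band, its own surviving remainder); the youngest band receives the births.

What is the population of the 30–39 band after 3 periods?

Numbering the bands 1..5 from youngest to oldest:
[period 1]
Births: 12200 * 0.293 = 3575
Band 2: 13400 * 0.955 = 12797
Band 3: 4800 * 0.939 = 4507
Band 4: 11000 * 0.96 = 10560
Band 5: 12200 * 0.93 + 12700 * 0.277 = 11346 + 3518 = 14864
Population now: 0–9=3575, 10–19=12797, 20–29=4507, 30–39=10560, 40+=14864
[period 2]
Births: 10560 * 0.293 = 3094
Band 2: 3575 * 0.955 = 3414
Band 3: 12797 * 0.939 = 12016
Band 4: 4507 * 0.96 = 4327
Band 5: 10560 * 0.93 + 14864 * 0.277 = 9821 + 4117 = 13938
Population now: 0–9=3094, 10–19=3414, 20–29=12016, 30–39=4327, 40+=13938
[period 3]
Births: 4327 * 0.293 = 1268
Band 2: 3094 * 0.955 = 2955
Band 3: 3414 * 0.939 = 3206
Band 4: 12016 * 0.96 = 11535
Band 5: 4327 * 0.93 + 13938 * 0.277 = 4024 + 3861 = 7885
Population now: 0–9=1268, 10–19=2955, 20–29=3206, 30–39=11535, 40+=7885

11535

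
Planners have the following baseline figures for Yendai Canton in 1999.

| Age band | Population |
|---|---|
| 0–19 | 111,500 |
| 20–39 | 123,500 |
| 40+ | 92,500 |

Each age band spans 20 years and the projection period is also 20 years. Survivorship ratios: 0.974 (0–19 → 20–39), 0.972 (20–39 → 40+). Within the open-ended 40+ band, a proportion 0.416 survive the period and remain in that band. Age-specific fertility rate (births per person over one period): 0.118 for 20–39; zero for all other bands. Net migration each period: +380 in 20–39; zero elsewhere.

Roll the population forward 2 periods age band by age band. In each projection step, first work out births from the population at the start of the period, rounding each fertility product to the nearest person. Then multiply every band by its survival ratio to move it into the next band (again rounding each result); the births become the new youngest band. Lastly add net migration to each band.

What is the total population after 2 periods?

199309

Let band 1 be 0–19 through band 3 = 40+.
Period 1:
Births: 123500 * 0.118 = 14573
Band 2: 111500 * 0.974 = 108601
Band 3: 123500 * 0.972 + 92500 * 0.416 = 120042 + 38480 = 158522
Net migration: Band 2 + 380 → 108981
End of period: [14573, 108981, 158522]
Period 2:
Births: 108981 * 0.118 = 12860
Band 2: 14573 * 0.974 = 14194
Band 3: 108981 * 0.972 + 158522 * 0.416 = 105930 + 65945 = 171875
Net migration: Band 2 + 380 → 14574
End of period: [12860, 14574, 171875]
Total after period 2: 12860 + 14574 + 171875 = 199309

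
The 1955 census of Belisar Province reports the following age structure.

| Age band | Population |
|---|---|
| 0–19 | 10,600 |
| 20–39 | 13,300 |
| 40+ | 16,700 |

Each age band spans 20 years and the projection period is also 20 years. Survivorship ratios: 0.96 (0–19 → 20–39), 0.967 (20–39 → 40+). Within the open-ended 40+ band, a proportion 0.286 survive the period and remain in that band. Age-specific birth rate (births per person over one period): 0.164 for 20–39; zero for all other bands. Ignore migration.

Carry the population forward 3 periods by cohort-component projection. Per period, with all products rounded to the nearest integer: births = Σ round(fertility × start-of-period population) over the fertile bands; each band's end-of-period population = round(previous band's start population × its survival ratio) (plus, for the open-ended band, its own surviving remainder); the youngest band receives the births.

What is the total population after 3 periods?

Let band 1 be 0–19 through band 3 = 40+.
After projecting period 1:
Births: 13300 × 0.164 = 2181
Band 2: 10600 × 0.96 = 10176
Band 3: 13300 × 0.967 + 16700 × 0.286 = 12861 + 4776 = 17637
→ [2181, 10176, 17637]
After projecting period 2:
Births: 10176 × 0.164 = 1669
Band 2: 2181 × 0.96 = 2094
Band 3: 10176 × 0.967 + 17637 × 0.286 = 9840 + 5044 = 14884
→ [1669, 2094, 14884]
After projecting period 3:
Births: 2094 × 0.164 = 343
Band 2: 1669 × 0.96 = 1602
Band 3: 2094 × 0.967 + 14884 × 0.286 = 2025 + 4257 = 6282
→ [343, 1602, 6282]
Total after period 3: 343 + 1602 + 6282 = 8227

8227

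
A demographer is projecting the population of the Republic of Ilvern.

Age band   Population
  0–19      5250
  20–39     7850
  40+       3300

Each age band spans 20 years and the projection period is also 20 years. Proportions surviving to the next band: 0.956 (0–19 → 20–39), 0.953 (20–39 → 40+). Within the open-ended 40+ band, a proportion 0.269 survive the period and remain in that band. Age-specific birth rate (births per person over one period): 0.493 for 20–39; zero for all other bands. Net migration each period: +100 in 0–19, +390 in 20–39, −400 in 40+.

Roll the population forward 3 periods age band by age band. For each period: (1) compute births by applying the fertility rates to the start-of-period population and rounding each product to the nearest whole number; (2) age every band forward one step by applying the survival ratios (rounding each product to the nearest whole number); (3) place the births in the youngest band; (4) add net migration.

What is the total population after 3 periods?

Call the groups 1 to 3, youngest first.
— Period 1 —
Births: 7850 × 0.493 = 3870
Group 2: 5250 × 0.956 = 5019
Group 3: 7850 × 0.953 + 3300 × 0.269 = 7481 + 888 = 8369
Net migration: Group 1 + 100 → 3970; Group 2 + 390 → 5409; Group 3 − 400 → 7969
Giving 3970 / 5409 / 7969.
— Period 2 —
Births: 5409 × 0.493 = 2667
Group 2: 3970 × 0.956 = 3795
Group 3: 5409 × 0.953 + 7969 × 0.269 = 5155 + 2144 = 7299
Net migration: Group 1 + 100 → 2767; Group 2 + 390 → 4185; Group 3 − 400 → 6899
Giving 2767 / 4185 / 6899.
— Period 3 —
Births: 4185 × 0.493 = 2063
Group 2: 2767 × 0.956 = 2645
Group 3: 4185 × 0.953 + 6899 × 0.269 = 3988 + 1856 = 5844
Net migration: Group 1 + 100 → 2163; Group 2 + 390 → 3035; Group 3 − 400 → 5444
Giving 2163 / 3035 / 5444.
Total after period 3: 2163 + 3035 + 5444 = 10642

10642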